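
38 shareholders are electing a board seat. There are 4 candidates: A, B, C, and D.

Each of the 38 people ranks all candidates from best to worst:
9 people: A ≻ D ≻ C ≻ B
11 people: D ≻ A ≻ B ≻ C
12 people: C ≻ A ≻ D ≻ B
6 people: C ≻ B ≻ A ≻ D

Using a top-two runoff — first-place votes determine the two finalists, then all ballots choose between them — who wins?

D

Round 1 first-place votes: A 9, B 0, C 18, D 11. C and D advance.
Runoff: C is ranked above D on 18 ballots, D above C on 20.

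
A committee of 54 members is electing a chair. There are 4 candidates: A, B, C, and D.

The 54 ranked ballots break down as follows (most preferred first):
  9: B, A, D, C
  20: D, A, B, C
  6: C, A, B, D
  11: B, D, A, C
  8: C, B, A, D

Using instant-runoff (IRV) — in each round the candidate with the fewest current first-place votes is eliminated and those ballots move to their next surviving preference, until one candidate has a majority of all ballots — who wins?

B

Round 1: A 0, B 20, C 14, D 20. A eliminated.
Round 2: B 20, C 14, D 20. C eliminated.
Round 3: B 34, D 20. B has a majority (≥28).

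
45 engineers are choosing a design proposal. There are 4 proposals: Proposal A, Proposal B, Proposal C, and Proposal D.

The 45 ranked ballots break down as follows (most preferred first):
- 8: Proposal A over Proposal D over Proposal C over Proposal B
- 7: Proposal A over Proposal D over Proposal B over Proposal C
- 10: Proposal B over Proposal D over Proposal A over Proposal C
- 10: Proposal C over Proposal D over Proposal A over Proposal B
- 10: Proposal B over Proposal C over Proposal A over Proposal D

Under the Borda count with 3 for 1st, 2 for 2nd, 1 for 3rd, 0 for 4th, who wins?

Proposal A

Proposal A: 8×3 + 7×3 + 10×1 + 10×1 + 10×1 = 75
Proposal B: 8×0 + 7×1 + 10×3 + 10×0 + 10×3 = 67
Proposal C: 8×1 + 7×0 + 10×0 + 10×3 + 10×2 = 58
Proposal D: 8×2 + 7×2 + 10×2 + 10×2 + 10×0 = 70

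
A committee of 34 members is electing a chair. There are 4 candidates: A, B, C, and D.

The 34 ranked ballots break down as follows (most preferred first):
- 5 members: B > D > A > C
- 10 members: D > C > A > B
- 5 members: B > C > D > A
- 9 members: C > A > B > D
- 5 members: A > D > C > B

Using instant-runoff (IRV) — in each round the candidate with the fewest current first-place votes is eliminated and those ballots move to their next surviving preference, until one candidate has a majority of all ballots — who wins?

B

Round 1: A 5, B 10, C 9, D 10. A eliminated.
Round 2: B 10, C 9, D 15. C eliminated.
Round 3: B 19, D 15. B has a majority (≥18).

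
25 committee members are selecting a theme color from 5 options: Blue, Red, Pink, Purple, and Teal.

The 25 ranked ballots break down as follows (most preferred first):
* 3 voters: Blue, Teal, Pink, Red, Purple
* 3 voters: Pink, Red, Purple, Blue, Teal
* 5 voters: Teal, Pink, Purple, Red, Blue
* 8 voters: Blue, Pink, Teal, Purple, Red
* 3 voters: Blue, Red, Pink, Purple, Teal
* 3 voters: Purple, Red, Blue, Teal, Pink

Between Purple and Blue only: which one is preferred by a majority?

Blue

Purple is ranked above Blue on 11 ballots; Blue above Purple on 14.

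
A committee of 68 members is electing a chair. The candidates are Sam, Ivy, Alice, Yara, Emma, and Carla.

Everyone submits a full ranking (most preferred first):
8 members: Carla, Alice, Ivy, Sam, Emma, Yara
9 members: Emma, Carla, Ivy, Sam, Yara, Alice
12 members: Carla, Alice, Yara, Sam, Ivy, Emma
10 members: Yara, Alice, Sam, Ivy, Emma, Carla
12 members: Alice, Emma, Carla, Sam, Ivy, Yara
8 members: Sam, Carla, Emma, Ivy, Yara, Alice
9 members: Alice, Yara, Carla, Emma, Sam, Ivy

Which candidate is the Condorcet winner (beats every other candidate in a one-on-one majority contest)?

Carla vs Sam: 50–18
Carla vs Ivy: 58–10
Carla vs Alice: 37–31
Carla vs Yara: 49–19
Carla vs Emma: 37–31
Carla beats every other candidate.

Carla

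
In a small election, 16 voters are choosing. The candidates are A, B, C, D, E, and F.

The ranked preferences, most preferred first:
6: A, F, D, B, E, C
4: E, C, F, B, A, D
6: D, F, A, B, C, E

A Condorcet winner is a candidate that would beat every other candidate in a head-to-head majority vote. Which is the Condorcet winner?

F

F vs A: 10–6
F vs B: 16–0
F vs C: 12–4
F vs D: 10–6
F vs E: 12–4
F beats every other candidate.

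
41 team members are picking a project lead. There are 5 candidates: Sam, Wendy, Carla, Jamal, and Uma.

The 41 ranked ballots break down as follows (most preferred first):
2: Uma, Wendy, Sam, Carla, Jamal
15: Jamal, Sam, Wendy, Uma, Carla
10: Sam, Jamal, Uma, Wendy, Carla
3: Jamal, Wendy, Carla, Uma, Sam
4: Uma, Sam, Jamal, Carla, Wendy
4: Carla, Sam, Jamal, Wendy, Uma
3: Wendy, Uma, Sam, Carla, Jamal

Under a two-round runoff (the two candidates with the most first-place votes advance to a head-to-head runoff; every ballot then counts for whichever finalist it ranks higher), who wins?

Round 1 first-place votes: Sam 10, Wendy 3, Carla 4, Jamal 18, Uma 6. Jamal and Sam advance.
Runoff: Jamal is ranked above Sam on 18 ballots, Sam above Jamal on 23.

Sam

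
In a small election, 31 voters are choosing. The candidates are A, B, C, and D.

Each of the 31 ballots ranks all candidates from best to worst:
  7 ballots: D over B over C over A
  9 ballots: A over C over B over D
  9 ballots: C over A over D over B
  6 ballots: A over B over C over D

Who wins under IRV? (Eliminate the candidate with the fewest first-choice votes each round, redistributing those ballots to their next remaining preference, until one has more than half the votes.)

Round 1: A 15, B 0, C 9, D 7. B eliminated.
Round 2: A 15, C 9, D 7. D eliminated.
Round 3: A 15, C 16. C has a majority (≥16).

C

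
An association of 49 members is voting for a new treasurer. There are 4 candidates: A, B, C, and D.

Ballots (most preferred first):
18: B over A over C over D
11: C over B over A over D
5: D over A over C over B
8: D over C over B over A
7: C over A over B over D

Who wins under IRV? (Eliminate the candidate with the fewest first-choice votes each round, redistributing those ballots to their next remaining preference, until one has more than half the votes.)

C

Round 1: A 0, B 18, C 18, D 13. A eliminated.
Round 2: B 18, C 18, D 13. D eliminated.
Round 3: B 18, C 31. C has a majority (≥25).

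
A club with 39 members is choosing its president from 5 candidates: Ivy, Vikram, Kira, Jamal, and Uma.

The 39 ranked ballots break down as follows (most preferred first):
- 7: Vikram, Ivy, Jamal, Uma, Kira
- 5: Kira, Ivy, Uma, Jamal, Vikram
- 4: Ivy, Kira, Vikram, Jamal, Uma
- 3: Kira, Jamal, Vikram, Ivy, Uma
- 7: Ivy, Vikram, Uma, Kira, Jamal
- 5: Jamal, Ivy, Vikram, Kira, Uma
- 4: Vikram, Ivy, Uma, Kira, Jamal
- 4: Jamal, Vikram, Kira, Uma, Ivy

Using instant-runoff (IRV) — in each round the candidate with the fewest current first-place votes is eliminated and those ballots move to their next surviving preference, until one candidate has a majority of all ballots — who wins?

Round 1: Ivy 11, Vikram 11, Kira 8, Jamal 9, Uma 0. Uma eliminated.
Round 2: Ivy 11, Vikram 11, Kira 8, Jamal 9. Kira eliminated.
Round 3: Ivy 16, Vikram 11, Jamal 12. Vikram eliminated.
Round 4: Ivy 27, Jamal 12. Ivy has a majority (≥20).

Ivy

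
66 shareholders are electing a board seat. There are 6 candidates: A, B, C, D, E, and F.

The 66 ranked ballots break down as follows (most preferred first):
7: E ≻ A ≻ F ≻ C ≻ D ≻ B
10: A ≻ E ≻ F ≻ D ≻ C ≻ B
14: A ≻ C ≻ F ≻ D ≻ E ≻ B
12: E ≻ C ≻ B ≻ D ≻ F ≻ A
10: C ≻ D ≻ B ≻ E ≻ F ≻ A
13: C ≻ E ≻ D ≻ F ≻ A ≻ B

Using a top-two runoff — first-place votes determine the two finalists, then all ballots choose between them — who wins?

C

Round 1 first-place votes: A 24, B 0, C 23, D 0, E 19, F 0. A and C advance.
Runoff: A is ranked above C on 31 ballots, C above A on 35.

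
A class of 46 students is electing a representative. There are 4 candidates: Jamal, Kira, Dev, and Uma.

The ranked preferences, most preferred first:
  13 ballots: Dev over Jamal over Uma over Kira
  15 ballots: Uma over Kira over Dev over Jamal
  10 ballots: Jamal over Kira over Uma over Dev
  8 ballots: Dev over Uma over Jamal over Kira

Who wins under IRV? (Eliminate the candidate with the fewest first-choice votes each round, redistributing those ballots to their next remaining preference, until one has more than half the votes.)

Round 1: Jamal 10, Kira 0, Dev 21, Uma 15. Kira eliminated.
Round 2: Jamal 10, Dev 21, Uma 15. Jamal eliminated.
Round 3: Dev 21, Uma 25. Uma has a majority (≥24).

Uma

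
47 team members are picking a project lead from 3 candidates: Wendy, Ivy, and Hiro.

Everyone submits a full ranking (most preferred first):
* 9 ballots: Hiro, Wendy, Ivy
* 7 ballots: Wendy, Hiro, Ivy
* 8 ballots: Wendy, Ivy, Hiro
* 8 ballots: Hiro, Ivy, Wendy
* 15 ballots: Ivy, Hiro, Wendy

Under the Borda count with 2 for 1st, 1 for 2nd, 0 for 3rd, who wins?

Hiro

Wendy: 9×1 + 7×2 + 8×2 + 8×0 + 15×0 = 39
Ivy: 9×0 + 7×0 + 8×1 + 8×1 + 15×2 = 46
Hiro: 9×2 + 7×1 + 8×0 + 8×2 + 15×1 = 56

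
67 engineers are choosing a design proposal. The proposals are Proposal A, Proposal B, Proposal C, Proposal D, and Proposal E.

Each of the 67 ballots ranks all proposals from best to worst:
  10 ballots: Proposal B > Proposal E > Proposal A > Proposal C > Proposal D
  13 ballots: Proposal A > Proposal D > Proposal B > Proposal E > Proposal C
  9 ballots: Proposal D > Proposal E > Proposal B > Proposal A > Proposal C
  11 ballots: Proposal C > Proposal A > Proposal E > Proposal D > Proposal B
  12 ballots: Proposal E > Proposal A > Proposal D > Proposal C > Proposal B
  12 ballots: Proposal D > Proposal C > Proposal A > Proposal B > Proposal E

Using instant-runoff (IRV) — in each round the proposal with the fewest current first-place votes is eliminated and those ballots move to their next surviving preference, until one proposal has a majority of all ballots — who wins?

Round 1: Proposal A 13, Proposal B 10, Proposal C 11, Proposal D 21, Proposal E 12. Proposal B eliminated.
Round 2: Proposal A 13, Proposal C 11, Proposal D 21, Proposal E 22. Proposal C eliminated.
Round 3: Proposal A 24, Proposal D 21, Proposal E 22. Proposal D eliminated.
Round 4: Proposal A 36, Proposal E 31. Proposal A has a majority (≥34).

Proposal A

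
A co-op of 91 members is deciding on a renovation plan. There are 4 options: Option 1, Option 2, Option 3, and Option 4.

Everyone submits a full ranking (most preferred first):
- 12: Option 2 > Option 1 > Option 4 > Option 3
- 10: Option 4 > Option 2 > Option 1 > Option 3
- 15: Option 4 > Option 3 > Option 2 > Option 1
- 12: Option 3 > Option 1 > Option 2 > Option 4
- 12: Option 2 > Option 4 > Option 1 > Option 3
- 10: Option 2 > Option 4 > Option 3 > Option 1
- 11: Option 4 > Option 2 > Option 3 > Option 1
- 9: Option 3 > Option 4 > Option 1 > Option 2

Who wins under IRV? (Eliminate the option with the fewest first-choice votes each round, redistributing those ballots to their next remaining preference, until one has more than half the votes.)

Option 2

Round 1: Option 1 0, Option 2 34, Option 3 21, Option 4 36. Option 1 eliminated.
Round 2: Option 2 34, Option 3 21, Option 4 36. Option 3 eliminated.
Round 3: Option 2 46, Option 4 45. Option 2 has a majority (≥46).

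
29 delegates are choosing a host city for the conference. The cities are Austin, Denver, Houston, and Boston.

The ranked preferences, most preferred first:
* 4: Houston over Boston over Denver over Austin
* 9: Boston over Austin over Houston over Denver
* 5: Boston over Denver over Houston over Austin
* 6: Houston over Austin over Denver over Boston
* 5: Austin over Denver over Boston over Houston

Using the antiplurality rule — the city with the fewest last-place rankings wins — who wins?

Last-place votes: Austin 9, Denver 9, Houston 5, Boston 6.

Houston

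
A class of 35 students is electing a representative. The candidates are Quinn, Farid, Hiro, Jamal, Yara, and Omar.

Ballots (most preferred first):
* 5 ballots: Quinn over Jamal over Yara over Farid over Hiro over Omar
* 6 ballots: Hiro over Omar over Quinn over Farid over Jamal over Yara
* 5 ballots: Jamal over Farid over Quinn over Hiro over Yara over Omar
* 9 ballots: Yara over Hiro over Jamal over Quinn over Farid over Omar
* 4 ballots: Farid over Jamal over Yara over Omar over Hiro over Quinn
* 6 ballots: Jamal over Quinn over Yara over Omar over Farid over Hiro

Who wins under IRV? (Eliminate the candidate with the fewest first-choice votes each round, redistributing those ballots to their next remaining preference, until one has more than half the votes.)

Jamal

Round 1: Quinn 5, Farid 4, Hiro 6, Jamal 11, Yara 9, Omar 0. Omar eliminated.
Round 2: Quinn 5, Farid 4, Hiro 6, Jamal 11, Yara 9. Farid eliminated.
Round 3: Quinn 5, Hiro 6, Jamal 15, Yara 9. Quinn eliminated.
Round 4: Hiro 6, Jamal 20, Yara 9. Jamal has a majority (≥18).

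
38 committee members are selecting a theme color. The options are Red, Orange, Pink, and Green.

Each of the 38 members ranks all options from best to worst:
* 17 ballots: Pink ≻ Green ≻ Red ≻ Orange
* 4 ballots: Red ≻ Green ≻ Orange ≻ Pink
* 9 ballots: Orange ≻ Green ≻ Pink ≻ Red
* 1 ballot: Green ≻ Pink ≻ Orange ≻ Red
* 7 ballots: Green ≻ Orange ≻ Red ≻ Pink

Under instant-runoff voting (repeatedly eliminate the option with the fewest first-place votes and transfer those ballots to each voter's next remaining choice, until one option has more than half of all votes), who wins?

Round 1: Red 4, Orange 9, Pink 17, Green 8. Red eliminated.
Round 2: Orange 9, Pink 17, Green 12. Orange eliminated.
Round 3: Pink 17, Green 21. Green has a majority (≥20).

Green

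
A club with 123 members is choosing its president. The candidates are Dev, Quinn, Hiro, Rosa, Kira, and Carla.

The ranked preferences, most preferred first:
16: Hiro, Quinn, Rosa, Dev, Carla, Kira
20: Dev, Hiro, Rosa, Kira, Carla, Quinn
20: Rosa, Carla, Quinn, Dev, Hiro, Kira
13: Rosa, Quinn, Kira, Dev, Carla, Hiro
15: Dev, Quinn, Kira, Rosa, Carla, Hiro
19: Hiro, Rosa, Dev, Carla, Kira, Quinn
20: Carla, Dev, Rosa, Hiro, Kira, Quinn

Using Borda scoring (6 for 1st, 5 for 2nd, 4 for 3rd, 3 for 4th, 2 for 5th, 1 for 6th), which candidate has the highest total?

Dev: 16×3 + 20×6 + 20×3 + 13×3 + 15×6 + 19×4 + 20×5 = 533
Quinn: 16×5 + 20×1 + 20×4 + 13×5 + 15×5 + 19×1 + 20×1 = 359
Hiro: 16×6 + 20×5 + 20×2 + 13×1 + 15×1 + 19×6 + 20×3 = 438
Rosa: 16×4 + 20×4 + 20×6 + 13×6 + 15×3 + 19×5 + 20×4 = 562
Kira: 16×1 + 20×3 + 20×1 + 13×4 + 15×4 + 19×2 + 20×2 = 286
Carla: 16×2 + 20×2 + 20×5 + 13×2 + 15×2 + 19×3 + 20×6 = 405

Rosa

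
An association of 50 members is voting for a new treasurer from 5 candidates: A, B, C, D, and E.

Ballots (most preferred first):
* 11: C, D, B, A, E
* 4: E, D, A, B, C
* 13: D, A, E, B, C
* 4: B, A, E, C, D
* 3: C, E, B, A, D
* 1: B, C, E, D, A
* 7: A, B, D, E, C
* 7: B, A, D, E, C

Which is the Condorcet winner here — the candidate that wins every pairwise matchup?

D

D vs A: 29–21
D vs B: 28–22
D vs C: 31–19
D vs E: 38–12
D beats every other candidate.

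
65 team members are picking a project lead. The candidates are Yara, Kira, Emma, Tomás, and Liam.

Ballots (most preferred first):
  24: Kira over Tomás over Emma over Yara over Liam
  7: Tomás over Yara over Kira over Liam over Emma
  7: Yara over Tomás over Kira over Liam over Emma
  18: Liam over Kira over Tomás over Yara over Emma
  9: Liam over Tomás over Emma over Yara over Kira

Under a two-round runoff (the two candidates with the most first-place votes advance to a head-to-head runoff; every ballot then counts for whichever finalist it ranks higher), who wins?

Kira

Round 1 first-place votes: Yara 7, Kira 24, Emma 0, Tomás 7, Liam 27. Liam and Kira advance.
Runoff: Liam is ranked above Kira on 27 ballots, Kira above Liam on 38.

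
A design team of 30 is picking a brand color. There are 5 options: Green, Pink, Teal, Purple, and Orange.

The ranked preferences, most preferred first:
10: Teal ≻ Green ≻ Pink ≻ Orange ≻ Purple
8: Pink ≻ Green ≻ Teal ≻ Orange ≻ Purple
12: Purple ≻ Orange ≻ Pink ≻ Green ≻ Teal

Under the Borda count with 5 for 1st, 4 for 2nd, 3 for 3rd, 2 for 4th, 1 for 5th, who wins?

Pink

Green: 10×4 + 8×4 + 12×2 = 96
Pink: 10×3 + 8×5 + 12×3 = 106
Teal: 10×5 + 8×3 + 12×1 = 86
Purple: 10×1 + 8×1 + 12×5 = 78
Orange: 10×2 + 8×2 + 12×4 = 84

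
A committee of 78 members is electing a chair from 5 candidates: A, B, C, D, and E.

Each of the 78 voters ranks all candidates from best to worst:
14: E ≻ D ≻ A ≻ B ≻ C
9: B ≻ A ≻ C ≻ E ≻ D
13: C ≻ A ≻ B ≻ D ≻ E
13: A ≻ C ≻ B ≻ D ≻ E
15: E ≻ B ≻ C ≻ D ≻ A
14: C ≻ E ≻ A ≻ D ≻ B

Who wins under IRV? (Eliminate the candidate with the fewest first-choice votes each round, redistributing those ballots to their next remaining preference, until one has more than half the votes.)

Round 1: A 13, B 9, C 27, D 0, E 29. D eliminated.
Round 2: A 13, B 9, C 27, E 29. B eliminated.
Round 3: A 22, C 27, E 29. A eliminated.
Round 4: C 49, E 29. C has a majority (≥40).

C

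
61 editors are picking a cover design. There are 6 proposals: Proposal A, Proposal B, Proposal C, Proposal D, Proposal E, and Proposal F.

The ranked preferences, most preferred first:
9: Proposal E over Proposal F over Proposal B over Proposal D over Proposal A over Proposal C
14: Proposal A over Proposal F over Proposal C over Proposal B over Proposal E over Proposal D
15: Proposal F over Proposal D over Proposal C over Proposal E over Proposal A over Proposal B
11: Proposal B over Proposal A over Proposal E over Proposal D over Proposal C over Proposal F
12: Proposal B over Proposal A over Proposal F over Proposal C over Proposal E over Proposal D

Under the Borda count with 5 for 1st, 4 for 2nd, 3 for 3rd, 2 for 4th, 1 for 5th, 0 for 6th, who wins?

Proposal A: 9×1 + 14×5 + 15×1 + 11×4 + 12×4 = 186
Proposal B: 9×3 + 14×2 + 15×0 + 11×5 + 12×5 = 170
Proposal C: 9×0 + 14×3 + 15×3 + 11×1 + 12×2 = 122
Proposal D: 9×2 + 14×0 + 15×4 + 11×2 + 12×0 = 100
Proposal E: 9×5 + 14×1 + 15×2 + 11×3 + 12×1 = 134
Proposal F: 9×4 + 14×4 + 15×5 + 11×0 + 12×3 = 203

Proposal F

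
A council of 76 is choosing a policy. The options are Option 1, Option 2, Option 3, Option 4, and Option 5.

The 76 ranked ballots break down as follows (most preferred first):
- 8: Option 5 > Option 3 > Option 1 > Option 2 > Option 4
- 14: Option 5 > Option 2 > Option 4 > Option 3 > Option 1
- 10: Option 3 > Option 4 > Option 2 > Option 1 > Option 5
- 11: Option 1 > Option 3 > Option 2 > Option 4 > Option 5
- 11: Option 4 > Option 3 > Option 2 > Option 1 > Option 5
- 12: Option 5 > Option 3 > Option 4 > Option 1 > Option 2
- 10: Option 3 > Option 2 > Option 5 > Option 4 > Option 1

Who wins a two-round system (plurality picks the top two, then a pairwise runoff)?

Option 3

Round 1 first-place votes: Option 1 11, Option 2 0, Option 3 20, Option 4 11, Option 5 34. Option 5 and Option 3 advance.
Runoff: Option 5 is ranked above Option 3 on 34 ballots, Option 3 above Option 5 on 42.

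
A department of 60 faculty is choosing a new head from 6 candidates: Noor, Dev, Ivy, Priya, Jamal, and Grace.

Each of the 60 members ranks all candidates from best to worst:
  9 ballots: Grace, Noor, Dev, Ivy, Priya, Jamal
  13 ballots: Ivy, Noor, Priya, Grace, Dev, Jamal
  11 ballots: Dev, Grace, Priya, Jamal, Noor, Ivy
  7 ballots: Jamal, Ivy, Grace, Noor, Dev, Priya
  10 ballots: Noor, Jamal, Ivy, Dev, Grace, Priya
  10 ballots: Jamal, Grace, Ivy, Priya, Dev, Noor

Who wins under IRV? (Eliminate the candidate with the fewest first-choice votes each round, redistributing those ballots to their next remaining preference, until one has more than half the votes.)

Noor

Round 1: Noor 10, Dev 11, Ivy 13, Priya 0, Jamal 17, Grace 9. Priya eliminated.
Round 2: Noor 10, Dev 11, Ivy 13, Jamal 17, Grace 9. Grace eliminated.
Round 3: Noor 19, Dev 11, Ivy 13, Jamal 17. Dev eliminated.
Round 4: Noor 19, Ivy 13, Jamal 28. Ivy eliminated.
Round 5: Noor 32, Jamal 28. Noor has a majority (≥31).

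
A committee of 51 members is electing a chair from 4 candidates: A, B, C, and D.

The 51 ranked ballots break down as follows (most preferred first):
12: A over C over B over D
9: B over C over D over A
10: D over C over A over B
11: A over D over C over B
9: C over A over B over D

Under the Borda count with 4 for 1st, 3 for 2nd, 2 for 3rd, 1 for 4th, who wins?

C

A: 12×4 + 9×1 + 10×2 + 11×4 + 9×3 = 148
B: 12×2 + 9×4 + 10×1 + 11×1 + 9×2 = 99
C: 12×3 + 9×3 + 10×3 + 11×2 + 9×4 = 151
D: 12×1 + 9×2 + 10×4 + 11×3 + 9×1 = 112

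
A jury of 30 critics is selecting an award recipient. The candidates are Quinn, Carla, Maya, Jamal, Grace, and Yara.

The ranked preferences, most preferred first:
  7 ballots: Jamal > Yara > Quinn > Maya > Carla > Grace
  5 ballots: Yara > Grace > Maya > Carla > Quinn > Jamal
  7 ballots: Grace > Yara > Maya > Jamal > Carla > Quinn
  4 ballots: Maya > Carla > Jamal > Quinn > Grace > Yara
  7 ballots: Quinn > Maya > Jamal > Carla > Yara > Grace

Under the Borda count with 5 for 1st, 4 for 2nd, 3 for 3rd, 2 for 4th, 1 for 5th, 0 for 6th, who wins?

Maya

Quinn: 7×3 + 5×1 + 7×0 + 4×2 + 7×5 = 69
Carla: 7×1 + 5×2 + 7×1 + 4×4 + 7×2 = 54
Maya: 7×2 + 5×3 + 7×3 + 4×5 + 7×4 = 98
Jamal: 7×5 + 5×0 + 7×2 + 4×3 + 7×3 = 82
Grace: 7×0 + 5×4 + 7×5 + 4×1 + 7×0 = 59
Yara: 7×4 + 5×5 + 7×4 + 4×0 + 7×1 = 88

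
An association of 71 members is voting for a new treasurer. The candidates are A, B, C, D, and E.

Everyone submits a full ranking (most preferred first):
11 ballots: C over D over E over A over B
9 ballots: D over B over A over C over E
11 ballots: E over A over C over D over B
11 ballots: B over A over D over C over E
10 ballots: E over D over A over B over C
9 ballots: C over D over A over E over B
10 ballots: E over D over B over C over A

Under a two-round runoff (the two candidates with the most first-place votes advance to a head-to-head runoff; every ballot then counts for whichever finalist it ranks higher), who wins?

Round 1 first-place votes: A 0, B 11, C 20, D 9, E 31. E and C advance.
Runoff: E is ranked above C on 31 ballots, C above E on 40.

C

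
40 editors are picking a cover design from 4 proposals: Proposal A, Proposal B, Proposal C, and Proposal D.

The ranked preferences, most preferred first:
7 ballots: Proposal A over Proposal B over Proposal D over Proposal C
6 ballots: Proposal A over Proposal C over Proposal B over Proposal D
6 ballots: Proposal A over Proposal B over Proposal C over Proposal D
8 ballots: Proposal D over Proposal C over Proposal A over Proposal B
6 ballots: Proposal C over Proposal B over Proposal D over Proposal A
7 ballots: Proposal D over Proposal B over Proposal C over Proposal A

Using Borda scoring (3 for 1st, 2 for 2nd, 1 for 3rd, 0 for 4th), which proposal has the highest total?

Proposal A

Proposal A: 7×3 + 6×3 + 6×3 + 8×1 + 6×0 + 7×0 = 65
Proposal B: 7×2 + 6×1 + 6×2 + 8×0 + 6×2 + 7×2 = 58
Proposal C: 7×0 + 6×2 + 6×1 + 8×2 + 6×3 + 7×1 = 59
Proposal D: 7×1 + 6×0 + 6×0 + 8×3 + 6×1 + 7×3 = 58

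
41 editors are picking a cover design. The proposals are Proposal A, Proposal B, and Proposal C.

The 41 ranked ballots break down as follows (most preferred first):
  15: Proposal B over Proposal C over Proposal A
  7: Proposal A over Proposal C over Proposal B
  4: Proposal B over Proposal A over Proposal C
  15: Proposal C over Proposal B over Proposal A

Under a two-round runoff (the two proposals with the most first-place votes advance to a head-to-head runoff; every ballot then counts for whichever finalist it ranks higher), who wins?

Proposal C

Round 1 first-place votes: Proposal A 7, Proposal B 19, Proposal C 15. Proposal B and Proposal C advance.
Runoff: Proposal B is ranked above Proposal C on 19 ballots, Proposal C above Proposal B on 22.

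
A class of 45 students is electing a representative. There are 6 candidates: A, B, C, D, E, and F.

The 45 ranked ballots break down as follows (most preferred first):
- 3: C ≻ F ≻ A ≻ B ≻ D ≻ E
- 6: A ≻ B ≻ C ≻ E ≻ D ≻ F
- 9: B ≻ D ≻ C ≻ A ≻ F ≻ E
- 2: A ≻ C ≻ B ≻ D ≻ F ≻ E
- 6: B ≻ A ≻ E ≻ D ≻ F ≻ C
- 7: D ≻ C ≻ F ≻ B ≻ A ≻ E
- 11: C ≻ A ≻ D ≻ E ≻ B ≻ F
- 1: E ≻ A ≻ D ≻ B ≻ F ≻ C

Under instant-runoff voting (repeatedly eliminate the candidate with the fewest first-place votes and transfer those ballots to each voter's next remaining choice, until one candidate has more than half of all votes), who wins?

Round 1: A 8, B 15, C 14, D 7, E 1, F 0. F eliminated.
Round 2: A 8, B 15, C 14, D 7, E 1. E eliminated.
Round 3: A 9, B 15, C 14, D 7. D eliminated.
Round 4: A 9, B 15, C 21. A eliminated.
Round 5: B 22, C 23. C has a majority (≥23).

C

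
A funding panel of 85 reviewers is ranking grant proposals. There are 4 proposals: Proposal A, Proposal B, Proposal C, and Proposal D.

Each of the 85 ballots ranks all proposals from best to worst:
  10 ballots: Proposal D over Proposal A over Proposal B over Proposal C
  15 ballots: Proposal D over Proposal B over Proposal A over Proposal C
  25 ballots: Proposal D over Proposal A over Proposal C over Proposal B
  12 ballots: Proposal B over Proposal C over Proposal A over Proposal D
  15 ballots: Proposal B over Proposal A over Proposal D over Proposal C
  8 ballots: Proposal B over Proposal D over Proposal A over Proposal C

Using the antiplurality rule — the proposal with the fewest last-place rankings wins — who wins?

Proposal A

Last-place votes: Proposal A 0, Proposal B 25, Proposal C 48, Proposal D 12.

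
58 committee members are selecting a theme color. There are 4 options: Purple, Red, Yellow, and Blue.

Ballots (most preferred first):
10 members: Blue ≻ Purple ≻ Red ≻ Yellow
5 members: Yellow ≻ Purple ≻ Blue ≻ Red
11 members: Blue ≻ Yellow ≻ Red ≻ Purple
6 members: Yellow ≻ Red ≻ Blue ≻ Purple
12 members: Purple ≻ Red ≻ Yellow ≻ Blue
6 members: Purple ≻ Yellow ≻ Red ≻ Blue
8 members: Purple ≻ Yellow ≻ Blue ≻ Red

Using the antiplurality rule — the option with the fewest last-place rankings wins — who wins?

Yellow

Last-place votes: Purple 17, Red 13, Yellow 10, Blue 18.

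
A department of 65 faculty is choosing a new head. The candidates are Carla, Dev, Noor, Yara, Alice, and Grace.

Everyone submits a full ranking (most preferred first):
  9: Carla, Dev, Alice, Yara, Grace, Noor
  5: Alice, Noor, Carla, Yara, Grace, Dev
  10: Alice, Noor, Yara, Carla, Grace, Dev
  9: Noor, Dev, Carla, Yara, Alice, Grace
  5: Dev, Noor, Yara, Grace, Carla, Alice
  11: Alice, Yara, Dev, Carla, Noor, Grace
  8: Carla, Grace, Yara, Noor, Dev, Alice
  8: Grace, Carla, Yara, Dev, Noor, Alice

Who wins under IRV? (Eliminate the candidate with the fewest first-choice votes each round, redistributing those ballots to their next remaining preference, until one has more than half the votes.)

Round 1: Carla 17, Dev 5, Noor 9, Yara 0, Alice 26, Grace 8. Yara eliminated.
Round 2: Carla 17, Dev 5, Noor 9, Alice 26, Grace 8. Dev eliminated.
Round 3: Carla 17, Noor 14, Alice 26, Grace 8. Grace eliminated.
Round 4: Carla 25, Noor 14, Alice 26. Noor eliminated.
Round 5: Carla 39, Alice 26. Carla has a majority (≥33).

Carla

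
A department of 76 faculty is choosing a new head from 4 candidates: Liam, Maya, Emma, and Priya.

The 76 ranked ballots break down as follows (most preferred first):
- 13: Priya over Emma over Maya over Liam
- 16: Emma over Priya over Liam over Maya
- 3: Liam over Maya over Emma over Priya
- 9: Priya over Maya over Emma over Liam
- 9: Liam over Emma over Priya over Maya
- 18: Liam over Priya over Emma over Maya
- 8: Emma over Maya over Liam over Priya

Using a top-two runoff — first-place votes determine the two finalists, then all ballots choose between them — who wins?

Emma

Round 1 first-place votes: Liam 30, Maya 0, Emma 24, Priya 22. Liam and Emma advance.
Runoff: Liam is ranked above Emma on 30 ballots, Emma above Liam on 46.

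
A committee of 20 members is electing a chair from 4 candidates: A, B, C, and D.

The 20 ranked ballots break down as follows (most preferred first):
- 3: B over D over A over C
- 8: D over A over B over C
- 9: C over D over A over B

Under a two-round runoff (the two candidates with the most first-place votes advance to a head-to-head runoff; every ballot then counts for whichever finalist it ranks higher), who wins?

D

Round 1 first-place votes: A 0, B 3, C 9, D 8. C and D advance.
Runoff: C is ranked above D on 9 ballots, D above C on 11.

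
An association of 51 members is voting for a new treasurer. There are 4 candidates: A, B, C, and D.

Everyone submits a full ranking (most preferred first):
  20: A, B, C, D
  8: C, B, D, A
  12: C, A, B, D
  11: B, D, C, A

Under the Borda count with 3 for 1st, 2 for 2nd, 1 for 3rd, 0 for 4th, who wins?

B

A: 20×3 + 8×0 + 12×2 + 11×0 = 84
B: 20×2 + 8×2 + 12×1 + 11×3 = 101
C: 20×1 + 8×3 + 12×3 + 11×1 = 91
D: 20×0 + 8×1 + 12×0 + 11×2 = 30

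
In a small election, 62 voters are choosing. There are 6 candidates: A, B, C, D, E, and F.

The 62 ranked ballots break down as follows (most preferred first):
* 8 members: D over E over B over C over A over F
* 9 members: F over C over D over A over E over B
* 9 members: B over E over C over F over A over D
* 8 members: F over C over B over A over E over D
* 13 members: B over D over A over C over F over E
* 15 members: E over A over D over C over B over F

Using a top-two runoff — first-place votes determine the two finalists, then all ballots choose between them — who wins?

Round 1 first-place votes: A 0, B 22, C 0, D 8, E 15, F 17. B and F advance.
Runoff: B is ranked above F on 45 ballots, F above B on 17.

B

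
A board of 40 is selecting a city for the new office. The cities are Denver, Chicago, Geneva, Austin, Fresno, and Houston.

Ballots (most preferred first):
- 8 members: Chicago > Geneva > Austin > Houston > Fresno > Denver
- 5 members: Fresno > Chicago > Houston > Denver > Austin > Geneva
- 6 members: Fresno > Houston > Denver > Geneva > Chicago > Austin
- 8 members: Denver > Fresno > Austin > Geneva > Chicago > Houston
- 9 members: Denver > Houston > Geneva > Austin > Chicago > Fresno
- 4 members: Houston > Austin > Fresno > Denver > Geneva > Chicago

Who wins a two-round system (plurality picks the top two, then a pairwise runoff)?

Fresno

Round 1 first-place votes: Denver 17, Chicago 8, Geneva 0, Austin 0, Fresno 11, Houston 4. Denver and Fresno advance.
Runoff: Denver is ranked above Fresno on 17 ballots, Fresno above Denver on 23.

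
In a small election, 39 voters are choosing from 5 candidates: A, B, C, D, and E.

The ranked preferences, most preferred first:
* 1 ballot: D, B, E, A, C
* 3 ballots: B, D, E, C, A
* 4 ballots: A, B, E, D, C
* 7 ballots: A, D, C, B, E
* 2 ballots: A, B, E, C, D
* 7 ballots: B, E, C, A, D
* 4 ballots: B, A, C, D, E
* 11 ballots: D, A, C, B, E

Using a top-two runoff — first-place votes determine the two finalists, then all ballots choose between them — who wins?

Round 1 first-place votes: A 13, B 14, C 0, D 12, E 0. B and A advance.
Runoff: B is ranked above A on 15 ballots, A above B on 24.

A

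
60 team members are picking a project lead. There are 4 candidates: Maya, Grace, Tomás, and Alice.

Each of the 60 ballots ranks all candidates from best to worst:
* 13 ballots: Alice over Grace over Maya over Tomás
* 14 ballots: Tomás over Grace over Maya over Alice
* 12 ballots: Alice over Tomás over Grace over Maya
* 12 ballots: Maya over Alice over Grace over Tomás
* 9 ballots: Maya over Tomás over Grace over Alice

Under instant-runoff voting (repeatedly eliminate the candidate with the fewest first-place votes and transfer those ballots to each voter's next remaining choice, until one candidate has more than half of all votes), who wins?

Maya

Round 1: Maya 21, Grace 0, Tomás 14, Alice 25. Grace eliminated.
Round 2: Maya 21, Tomás 14, Alice 25. Tomás eliminated.
Round 3: Maya 35, Alice 25. Maya has a majority (≥31).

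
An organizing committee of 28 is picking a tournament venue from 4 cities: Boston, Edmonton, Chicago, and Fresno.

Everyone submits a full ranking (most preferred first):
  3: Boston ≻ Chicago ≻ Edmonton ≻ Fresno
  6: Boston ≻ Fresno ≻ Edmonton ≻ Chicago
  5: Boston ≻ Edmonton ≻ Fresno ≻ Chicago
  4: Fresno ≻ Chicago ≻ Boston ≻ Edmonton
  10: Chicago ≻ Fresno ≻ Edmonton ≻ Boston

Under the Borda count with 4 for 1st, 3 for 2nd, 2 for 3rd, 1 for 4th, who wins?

Fresno

Boston: 3×4 + 6×4 + 5×4 + 4×2 + 10×1 = 74
Edmonton: 3×2 + 6×2 + 5×3 + 4×1 + 10×2 = 57
Chicago: 3×3 + 6×1 + 5×1 + 4×3 + 10×4 = 72
Fresno: 3×1 + 6×3 + 5×2 + 4×4 + 10×3 = 77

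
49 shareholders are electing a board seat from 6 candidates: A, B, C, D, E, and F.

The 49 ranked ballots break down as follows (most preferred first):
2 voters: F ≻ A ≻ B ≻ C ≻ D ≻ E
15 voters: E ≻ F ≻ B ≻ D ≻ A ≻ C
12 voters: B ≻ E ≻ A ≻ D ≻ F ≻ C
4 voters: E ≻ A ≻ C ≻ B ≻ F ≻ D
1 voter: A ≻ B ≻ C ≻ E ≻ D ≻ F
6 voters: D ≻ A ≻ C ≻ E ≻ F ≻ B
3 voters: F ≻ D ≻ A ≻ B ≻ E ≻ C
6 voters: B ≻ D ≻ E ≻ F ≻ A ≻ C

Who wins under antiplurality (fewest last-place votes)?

A

Last-place votes: A 0, B 6, C 36, D 4, E 2, F 1.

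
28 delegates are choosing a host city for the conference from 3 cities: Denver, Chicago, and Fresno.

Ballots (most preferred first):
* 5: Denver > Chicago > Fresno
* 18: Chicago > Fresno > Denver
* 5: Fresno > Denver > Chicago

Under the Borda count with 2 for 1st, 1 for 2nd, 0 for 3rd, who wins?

Denver: 5×2 + 18×0 + 5×1 = 15
Chicago: 5×1 + 18×2 + 5×0 = 41
Fresno: 5×0 + 18×1 + 5×2 = 28

Chicago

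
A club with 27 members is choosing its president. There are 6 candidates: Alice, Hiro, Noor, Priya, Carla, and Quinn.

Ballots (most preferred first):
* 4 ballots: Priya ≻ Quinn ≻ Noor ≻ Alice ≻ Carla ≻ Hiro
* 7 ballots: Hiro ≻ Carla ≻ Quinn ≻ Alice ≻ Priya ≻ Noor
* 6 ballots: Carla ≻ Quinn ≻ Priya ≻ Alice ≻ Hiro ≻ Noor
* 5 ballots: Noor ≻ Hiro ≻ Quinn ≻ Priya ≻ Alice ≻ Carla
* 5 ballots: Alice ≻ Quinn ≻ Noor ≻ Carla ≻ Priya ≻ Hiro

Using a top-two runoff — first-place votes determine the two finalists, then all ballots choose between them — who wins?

Round 1 first-place votes: Alice 5, Hiro 7, Noor 5, Priya 4, Carla 6, Quinn 0. Hiro and Carla advance.
Runoff: Hiro is ranked above Carla on 12 ballots, Carla above Hiro on 15.

Carla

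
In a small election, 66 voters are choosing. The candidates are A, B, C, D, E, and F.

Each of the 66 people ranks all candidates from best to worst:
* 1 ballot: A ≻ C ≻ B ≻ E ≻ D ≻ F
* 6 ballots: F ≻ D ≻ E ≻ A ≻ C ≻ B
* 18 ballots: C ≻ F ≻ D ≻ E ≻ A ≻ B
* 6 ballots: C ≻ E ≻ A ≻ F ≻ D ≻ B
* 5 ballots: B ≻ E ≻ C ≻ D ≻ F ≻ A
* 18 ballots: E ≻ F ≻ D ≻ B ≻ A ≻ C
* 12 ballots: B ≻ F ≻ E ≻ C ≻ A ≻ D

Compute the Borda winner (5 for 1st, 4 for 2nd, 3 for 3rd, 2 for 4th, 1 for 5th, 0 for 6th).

F

A: 1×5 + 6×2 + 18×1 + 6×3 + 5×0 + 18×1 + 12×1 = 83
B: 1×3 + 6×0 + 18×0 + 6×0 + 5×5 + 18×2 + 12×5 = 124
C: 1×4 + 6×1 + 18×5 + 6×5 + 5×3 + 18×0 + 12×2 = 169
D: 1×1 + 6×4 + 18×3 + 6×1 + 5×2 + 18×3 + 12×0 = 149
E: 1×2 + 6×3 + 18×2 + 6×4 + 5×4 + 18×5 + 12×3 = 226
F: 1×0 + 6×5 + 18×4 + 6×2 + 5×1 + 18×4 + 12×4 = 239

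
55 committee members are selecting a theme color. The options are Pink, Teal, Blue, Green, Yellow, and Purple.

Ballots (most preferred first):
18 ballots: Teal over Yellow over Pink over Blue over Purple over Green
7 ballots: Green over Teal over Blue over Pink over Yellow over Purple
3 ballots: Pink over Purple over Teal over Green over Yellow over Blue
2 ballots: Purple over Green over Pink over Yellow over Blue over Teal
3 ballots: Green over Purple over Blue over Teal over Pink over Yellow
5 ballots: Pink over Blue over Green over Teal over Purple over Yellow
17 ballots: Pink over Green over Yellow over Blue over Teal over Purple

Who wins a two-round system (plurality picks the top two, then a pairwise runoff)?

Round 1 first-place votes: Pink 25, Teal 18, Blue 0, Green 10, Yellow 0, Purple 2. Pink and Teal advance.
Runoff: Pink is ranked above Teal on 27 ballots, Teal above Pink on 28.

Teal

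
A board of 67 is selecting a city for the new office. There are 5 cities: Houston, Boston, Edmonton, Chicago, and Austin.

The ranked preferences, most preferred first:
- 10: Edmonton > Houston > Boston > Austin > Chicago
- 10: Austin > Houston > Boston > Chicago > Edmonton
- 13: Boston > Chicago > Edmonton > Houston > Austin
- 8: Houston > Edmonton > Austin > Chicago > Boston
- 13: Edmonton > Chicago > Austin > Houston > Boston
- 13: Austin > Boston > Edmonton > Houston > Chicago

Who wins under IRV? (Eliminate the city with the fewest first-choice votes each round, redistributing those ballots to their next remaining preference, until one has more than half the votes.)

Edmonton

Round 1: Houston 8, Boston 13, Edmonton 23, Chicago 0, Austin 23. Chicago eliminated.
Round 2: Houston 8, Boston 13, Edmonton 23, Austin 23. Houston eliminated.
Round 3: Boston 13, Edmonton 31, Austin 23. Boston eliminated.
Round 4: Edmonton 44, Austin 23. Edmonton has a majority (≥34).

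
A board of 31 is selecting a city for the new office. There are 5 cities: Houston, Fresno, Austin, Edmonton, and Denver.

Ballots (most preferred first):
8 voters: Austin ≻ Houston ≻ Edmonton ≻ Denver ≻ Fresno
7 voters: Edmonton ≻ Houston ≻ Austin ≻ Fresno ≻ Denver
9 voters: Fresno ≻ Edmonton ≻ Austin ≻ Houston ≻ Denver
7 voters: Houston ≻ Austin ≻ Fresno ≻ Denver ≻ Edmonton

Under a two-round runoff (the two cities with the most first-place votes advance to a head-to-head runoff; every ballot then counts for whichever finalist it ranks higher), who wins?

Austin

Round 1 first-place votes: Houston 7, Fresno 9, Austin 8, Edmonton 7, Denver 0. Fresno and Austin advance.
Runoff: Fresno is ranked above Austin on 9 ballots, Austin above Fresno on 22.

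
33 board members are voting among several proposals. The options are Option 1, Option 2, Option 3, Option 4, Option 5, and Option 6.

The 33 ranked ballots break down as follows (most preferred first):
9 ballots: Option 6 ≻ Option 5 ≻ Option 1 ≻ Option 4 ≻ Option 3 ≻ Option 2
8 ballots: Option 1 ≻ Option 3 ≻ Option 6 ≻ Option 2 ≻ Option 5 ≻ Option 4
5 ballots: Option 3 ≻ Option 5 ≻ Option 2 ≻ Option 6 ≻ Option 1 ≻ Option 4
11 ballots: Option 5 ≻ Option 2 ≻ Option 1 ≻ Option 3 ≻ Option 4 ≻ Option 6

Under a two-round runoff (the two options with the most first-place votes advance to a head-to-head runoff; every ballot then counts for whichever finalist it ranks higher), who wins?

Round 1 first-place votes: Option 1 8, Option 2 0, Option 3 5, Option 4 0, Option 5 11, Option 6 9. Option 5 and Option 6 advance.
Runoff: Option 5 is ranked above Option 6 on 16 ballots, Option 6 above Option 5 on 17.

Option 6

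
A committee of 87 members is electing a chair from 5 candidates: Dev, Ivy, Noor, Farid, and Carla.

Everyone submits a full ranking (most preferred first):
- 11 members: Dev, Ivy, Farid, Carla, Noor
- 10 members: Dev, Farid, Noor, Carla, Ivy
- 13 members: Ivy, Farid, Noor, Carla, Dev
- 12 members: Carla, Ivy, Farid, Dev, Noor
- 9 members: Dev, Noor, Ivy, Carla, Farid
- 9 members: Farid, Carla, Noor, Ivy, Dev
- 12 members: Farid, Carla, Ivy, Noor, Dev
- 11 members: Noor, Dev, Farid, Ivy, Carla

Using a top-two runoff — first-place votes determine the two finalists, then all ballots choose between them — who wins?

Farid

Round 1 first-place votes: Dev 30, Ivy 13, Noor 11, Farid 21, Carla 12. Dev and Farid advance.
Runoff: Dev is ranked above Farid on 41 ballots, Farid above Dev on 46.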